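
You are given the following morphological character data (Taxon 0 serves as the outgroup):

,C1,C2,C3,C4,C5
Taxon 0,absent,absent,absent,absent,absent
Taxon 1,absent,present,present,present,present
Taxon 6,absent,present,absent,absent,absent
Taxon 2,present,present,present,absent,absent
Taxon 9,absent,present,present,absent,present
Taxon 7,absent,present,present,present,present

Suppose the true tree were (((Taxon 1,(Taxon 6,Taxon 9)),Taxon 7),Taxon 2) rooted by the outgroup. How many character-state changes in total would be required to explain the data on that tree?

Map each character onto (((Taxon 1,(Taxon 6,Taxon 9)),Taxon 7),Taxon 2) (rooted by Taxon 0) and count the minimum state changes it requires (Fitch parsimony):
C1: 1; C2: 1; C3: 2; C4: 2; C5: 2.
Total tree length = 8.

8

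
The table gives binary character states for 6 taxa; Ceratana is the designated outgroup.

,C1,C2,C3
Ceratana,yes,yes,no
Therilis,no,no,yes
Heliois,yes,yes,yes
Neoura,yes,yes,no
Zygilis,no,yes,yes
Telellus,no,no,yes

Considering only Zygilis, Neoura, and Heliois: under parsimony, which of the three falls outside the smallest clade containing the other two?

Character polarity is set by the outgroup: the derived state is whichever differs from the outgroup's state, so for C1, C2 the derived state is 'no', and for the remaining characters it is 'yes'.
C1: derived state 'no' in Telellus, Therilis, and Zygilis only — synapomorphy for {Telellus, Therilis, Zygilis}.
C2: derived state 'no' in Telellus and Therilis only — synapomorphy for {Telellus, Therilis}.
C3: derived state 'yes' in Heliois, Telellus, Therilis, and Zygilis only — synapomorphy for {Heliois, Telellus, Therilis, Zygilis}.
Most parsimonious ingroup topology: ((((Therilis,Telellus),Zygilis),Heliois),Neoura).
Zygilis and Heliois share a more recent common ancestor with each other than either does with Neoura, so Neoura is the least closely related of the three.

Neoura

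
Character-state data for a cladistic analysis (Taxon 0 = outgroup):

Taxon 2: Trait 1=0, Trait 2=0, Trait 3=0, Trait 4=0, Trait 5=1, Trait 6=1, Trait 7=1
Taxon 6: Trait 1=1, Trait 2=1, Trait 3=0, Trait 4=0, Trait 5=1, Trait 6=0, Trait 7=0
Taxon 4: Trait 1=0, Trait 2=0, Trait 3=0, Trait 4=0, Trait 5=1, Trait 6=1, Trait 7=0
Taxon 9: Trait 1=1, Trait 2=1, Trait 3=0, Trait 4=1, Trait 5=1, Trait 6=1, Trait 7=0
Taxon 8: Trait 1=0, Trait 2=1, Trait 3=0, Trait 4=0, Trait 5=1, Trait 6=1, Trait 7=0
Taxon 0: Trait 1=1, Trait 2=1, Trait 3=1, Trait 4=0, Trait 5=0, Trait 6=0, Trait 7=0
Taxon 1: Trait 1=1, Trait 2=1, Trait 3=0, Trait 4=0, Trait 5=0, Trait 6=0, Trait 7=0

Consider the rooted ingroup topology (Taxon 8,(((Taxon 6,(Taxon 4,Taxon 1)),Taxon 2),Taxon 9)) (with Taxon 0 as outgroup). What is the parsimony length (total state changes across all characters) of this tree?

Map each character onto (Taxon 8,(((Taxon 6,(Taxon 4,Taxon 1)),Taxon 2),Taxon 9)) (rooted by Taxon 0) and count the minimum state changes it requires (Fitch parsimony):
Trait 1: 3; Trait 2: 2; Trait 3: 1; Trait 4: 1; Trait 5: 2; Trait 6: 3; Trait 7: 1.
Total tree length = 13.

13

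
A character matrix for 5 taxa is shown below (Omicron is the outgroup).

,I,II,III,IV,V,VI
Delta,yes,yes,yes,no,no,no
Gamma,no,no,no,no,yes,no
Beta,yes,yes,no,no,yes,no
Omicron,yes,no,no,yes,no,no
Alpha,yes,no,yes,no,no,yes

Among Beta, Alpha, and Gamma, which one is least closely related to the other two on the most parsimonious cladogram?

Alpha

Character polarity is set by the outgroup: the derived state is whichever differs from the outgroup's state, so for I, IV the derived state is 'no', and for the remaining characters it is 'yes'.
I: derived state 'no' in Gamma only — an autapomorphy, so it tells us nothing about relationships among taxa.
II (state 'yes') occurs in Beta and Delta but conflicts with the nesting implied by the other characters — most parsimoniously interpreted as homoplasy.
III: derived state 'yes' in Alpha and Delta only — synapomorphy for {Alpha, Delta}.
IV (derived state 'no') is shared by all ingroup taxa — unites the whole ingroup.
V: derived state 'yes' in Beta and Gamma only — synapomorphy for {Beta, Gamma}.
VI (derived state 'yes') is unique to Alpha (autapomorphy; uninformative for grouping).
Most parsimonious ingroup topology: ((Beta,Gamma),(Delta,Alpha)).
Gamma and Beta share a more recent common ancestor with each other than either does with Alpha, so Alpha is the least closely related of the three.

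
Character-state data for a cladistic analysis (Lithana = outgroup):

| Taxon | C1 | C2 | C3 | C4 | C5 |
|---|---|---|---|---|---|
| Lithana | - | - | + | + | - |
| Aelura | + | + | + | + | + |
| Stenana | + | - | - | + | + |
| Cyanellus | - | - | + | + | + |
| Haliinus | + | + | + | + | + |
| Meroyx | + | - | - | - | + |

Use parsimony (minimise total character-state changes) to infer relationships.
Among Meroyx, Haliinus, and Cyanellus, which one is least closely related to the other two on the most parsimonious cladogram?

Character polarity is set by the outgroup: the derived state is whichever differs from the outgroup's state, so for C3, C4 the derived state is '-', and for the remaining characters it is '+'.
Only Aelura, Haliinus, Meroyx, and Stenana show the derived state '+' for C1, supporting them as a clade.
C2 (derived state '+') is shared by Aelura and Haliinus — a synapomorphy uniting that clade.
C3: derived state '-' in Meroyx and Stenana only — synapomorphy for {Meroyx, Stenana}.
C4 (derived state '-') is unique to Meroyx (autapomorphy; uninformative for grouping).
All ingroup taxa share the derived state '+' for C5; it defines the ingroup but does not resolve relationships within it.
Most parsimonious ingroup topology: (((Aelura,Haliinus),(Stenana,Meroyx)),Cyanellus).
Haliinus and Meroyx share a more recent common ancestor with each other than either does with Cyanellus, so Cyanellus is the least closely related of the three.

Cyanellus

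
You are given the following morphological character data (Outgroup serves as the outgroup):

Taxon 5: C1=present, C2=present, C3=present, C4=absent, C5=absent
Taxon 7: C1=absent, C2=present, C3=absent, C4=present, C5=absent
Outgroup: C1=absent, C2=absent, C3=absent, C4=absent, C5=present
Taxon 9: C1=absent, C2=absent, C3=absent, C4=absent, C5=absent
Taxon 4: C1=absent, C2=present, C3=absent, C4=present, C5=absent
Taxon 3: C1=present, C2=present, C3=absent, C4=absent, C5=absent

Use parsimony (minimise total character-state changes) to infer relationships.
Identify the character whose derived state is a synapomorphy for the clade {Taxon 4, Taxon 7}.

C4

Character polarity is set by the outgroup: the derived state is whichever differs from the outgroup's state, so for C5 the derived state is 'absent', and for the remaining characters it is 'present'.
C1 (derived state 'present') is shared by Taxon 3 and Taxon 5 — a synapomorphy uniting that clade.
Only Taxon 3, Taxon 4, Taxon 5, and Taxon 7 show the derived state 'present' for C2, supporting them as a clade.
C3: derived state 'present' in Taxon 5 only — an autapomorphy, so it tells us nothing about relationships among taxa.
Only Taxon 4 and Taxon 7 show the derived state 'present' for C4, supporting them as a clade.
C5 (derived state 'absent') is shared by all ingroup taxa — unites the whole ingroup.
Most parsimonious ingroup topology: (Taxon 9,((Taxon 5,Taxon 3),(Taxon 7,Taxon 4))).
The clade {Taxon 4, Taxon 7} is supported by C4: its derived state 'present' occurs in exactly those taxa and in no other taxon (including the outgroup).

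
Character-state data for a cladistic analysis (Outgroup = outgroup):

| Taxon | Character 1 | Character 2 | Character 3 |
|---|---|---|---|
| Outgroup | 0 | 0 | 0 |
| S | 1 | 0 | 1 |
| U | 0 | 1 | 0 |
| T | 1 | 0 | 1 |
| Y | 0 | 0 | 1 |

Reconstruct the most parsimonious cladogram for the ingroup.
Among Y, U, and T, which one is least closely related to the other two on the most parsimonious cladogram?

U

The outgroup has state '0' for every character, so '1' is the derived state throughout.
Character 1: derived state '1' in S and T only — synapomorphy for {S, T}.
Character 2 (derived state '1') is unique to U (autapomorphy; uninformative for grouping).
Only S, T, and Y show the derived state '1' for Character 3, supporting them as a clade.
Most parsimonious ingroup topology: (((S,T),Y),U).
Y and T share a more recent common ancestor with each other than either does with U, so U is the least closely related of the three.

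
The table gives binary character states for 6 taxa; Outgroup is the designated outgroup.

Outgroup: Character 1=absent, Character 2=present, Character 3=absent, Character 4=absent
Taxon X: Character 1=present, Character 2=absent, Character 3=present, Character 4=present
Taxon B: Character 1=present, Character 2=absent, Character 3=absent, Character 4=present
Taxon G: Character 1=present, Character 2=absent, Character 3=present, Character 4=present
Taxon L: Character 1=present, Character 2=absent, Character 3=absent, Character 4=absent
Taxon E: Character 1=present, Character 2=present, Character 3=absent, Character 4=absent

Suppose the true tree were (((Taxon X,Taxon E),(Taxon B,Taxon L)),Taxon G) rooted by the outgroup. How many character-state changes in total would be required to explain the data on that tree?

Map each character onto (((Taxon X,Taxon E),(Taxon B,Taxon L)),Taxon G) (rooted by Outgroup) and count the minimum state changes it requires (Fitch parsimony):
Character 1: 1; Character 2: 2; Character 3: 2; Character 4: 3.
Total tree length = 8.

8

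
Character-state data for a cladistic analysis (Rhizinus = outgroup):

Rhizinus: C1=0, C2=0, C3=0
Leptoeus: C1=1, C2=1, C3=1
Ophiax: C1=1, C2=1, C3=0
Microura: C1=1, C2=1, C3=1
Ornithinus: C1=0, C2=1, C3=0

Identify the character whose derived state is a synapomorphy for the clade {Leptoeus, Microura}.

C3

The outgroup has state '0' for every character, so '1' is the derived state throughout.
C1: derived state '1' in Leptoeus, Microura, and Ophiax only — synapomorphy for {Leptoeus, Microura, Ophiax}.
C2 (derived state '1') is shared by all ingroup taxa — unites the whole ingroup.
Only Leptoeus and Microura show the derived state '1' for C3, supporting them as a clade.
Most parsimonious ingroup topology: (((Leptoeus,Microura),Ophiax),Ornithinus).
The clade {Leptoeus, Microura} is supported by C3: its derived state '1' occurs in exactly those taxa and in no other taxon (including the outgroup).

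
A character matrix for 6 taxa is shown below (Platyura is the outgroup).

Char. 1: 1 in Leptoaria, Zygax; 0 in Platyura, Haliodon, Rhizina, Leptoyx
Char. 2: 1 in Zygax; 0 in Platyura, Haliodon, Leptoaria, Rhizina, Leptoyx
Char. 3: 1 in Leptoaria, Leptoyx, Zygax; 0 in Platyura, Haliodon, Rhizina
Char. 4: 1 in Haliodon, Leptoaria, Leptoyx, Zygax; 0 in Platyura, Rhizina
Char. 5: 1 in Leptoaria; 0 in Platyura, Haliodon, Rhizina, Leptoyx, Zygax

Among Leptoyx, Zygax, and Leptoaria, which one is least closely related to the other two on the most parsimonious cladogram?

Leptoyx

The outgroup has state '0' for every character, so '1' is the derived state throughout.
Only Leptoaria and Zygax show the derived state '1' for Char. 1, supporting them as a clade.
Char. 2 (derived state '1') is unique to Zygax (autapomorphy; uninformative for grouping).
Char. 3 (derived state '1') is shared by Leptoaria, Leptoyx, and Zygax — a synapomorphy uniting that clade.
Char. 4: derived state '1' in Haliodon, Leptoaria, Leptoyx, and Zygax only — synapomorphy for {Haliodon, Leptoaria, Leptoyx, Zygax}.
Char. 5 (derived state '1') is unique to Leptoaria (autapomorphy; uninformative for grouping).
Most parsimonious ingroup topology: ((Haliodon,((Leptoaria,Zygax),Leptoyx)),Rhizina).
Zygax and Leptoaria share a more recent common ancestor with each other than either does with Leptoyx, so Leptoyx is the least closely related of the three.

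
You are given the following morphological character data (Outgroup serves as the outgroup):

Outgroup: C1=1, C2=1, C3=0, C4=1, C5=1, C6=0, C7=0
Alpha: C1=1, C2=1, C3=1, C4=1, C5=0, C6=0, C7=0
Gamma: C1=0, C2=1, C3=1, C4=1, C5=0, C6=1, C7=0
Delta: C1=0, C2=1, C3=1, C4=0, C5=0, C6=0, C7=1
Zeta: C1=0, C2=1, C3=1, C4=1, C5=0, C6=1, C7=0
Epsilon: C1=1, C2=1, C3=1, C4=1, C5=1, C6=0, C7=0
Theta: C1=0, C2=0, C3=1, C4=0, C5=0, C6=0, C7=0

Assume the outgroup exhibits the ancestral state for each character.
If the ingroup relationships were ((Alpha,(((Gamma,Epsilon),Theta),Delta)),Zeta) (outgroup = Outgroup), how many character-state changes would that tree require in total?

12

Map each character onto ((Alpha,(((Gamma,Epsilon),Theta),Delta)),Zeta) (rooted by Outgroup) and count the minimum state changes it requires (Fitch parsimony):
C1: 3; C2: 1; C3: 1; C4: 2; C5: 2; C6: 2; C7: 1.
Total tree length = 12.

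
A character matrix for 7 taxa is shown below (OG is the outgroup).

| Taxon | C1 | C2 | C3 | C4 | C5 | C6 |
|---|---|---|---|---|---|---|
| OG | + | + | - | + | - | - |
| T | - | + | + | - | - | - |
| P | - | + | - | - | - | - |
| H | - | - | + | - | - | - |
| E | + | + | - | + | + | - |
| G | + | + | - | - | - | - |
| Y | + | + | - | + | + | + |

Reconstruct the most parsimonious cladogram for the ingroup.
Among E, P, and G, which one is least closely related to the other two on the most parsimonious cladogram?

E

Character polarity is set by the outgroup: the derived state is whichever differs from the outgroup's state, so for C1, C2, C4 the derived state is '-', and for the remaining characters it is '+'.
C1 (derived state '-') is shared by H, P, and T — a synapomorphy uniting that clade.
C2: derived state '-' in H only — an autapomorphy, so it tells us nothing about relationships among taxa.
Only H and T show the derived state '+' for C3, supporting them as a clade.
C4: derived state '-' in G, H, P, and T only — synapomorphy for {G, H, P, T}.
C5: derived state '+' in E and Y only — synapomorphy for {E, Y}.
C6 (derived state '+') is unique to Y (autapomorphy; uninformative for grouping).
Most parsimonious ingroup topology: ((((T,H),P),G),(E,Y)).
G and P share a more recent common ancestor with each other than either does with E, so E is the least closely related of the three.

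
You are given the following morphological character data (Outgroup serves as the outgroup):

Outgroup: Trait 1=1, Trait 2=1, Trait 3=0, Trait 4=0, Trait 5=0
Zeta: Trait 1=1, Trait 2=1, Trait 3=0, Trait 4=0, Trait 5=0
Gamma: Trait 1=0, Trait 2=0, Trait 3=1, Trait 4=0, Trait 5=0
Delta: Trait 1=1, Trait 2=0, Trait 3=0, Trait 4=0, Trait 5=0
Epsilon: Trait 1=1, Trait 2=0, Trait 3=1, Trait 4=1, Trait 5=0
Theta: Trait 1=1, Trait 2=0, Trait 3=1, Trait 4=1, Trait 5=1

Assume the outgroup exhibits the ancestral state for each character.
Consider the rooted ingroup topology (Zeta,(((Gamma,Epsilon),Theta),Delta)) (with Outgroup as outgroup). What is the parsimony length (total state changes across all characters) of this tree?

6

Map each character onto (Zeta,(((Gamma,Epsilon),Theta),Delta)) (rooted by Outgroup) and count the minimum state changes it requires (Fitch parsimony):
Trait 1: 1; Trait 2: 1; Trait 3: 1; Trait 4: 2; Trait 5: 1.
Total tree length = 6.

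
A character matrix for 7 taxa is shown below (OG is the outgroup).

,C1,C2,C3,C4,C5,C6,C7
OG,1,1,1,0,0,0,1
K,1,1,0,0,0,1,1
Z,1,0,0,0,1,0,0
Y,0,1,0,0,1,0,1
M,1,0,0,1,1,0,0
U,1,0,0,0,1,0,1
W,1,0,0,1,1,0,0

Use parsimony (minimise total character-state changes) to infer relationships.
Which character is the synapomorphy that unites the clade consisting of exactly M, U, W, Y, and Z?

Character polarity is set by the outgroup: the derived state is whichever differs from the outgroup's state, so for C1, C2, C3, C7 the derived state is '0', and for the remaining characters it is '1'.
C1 (derived state '0') is unique to Y (autapomorphy; uninformative for grouping).
Only M, U, W, and Z show the derived state '0' for C2, supporting them as a clade.
All ingroup taxa share the derived state '0' for C3; it defines the ingroup but does not resolve relationships within it.
C4: derived state '1' in M and W only — synapomorphy for {M, W}.
C5: derived state '1' in M, U, W, Y, and Z only — synapomorphy for {M, U, W, Y, Z}.
C6 (derived state '1') is unique to K (autapomorphy; uninformative for grouping).
C7 (derived state '0') is shared by M, W, and Z — a synapomorphy uniting that clade.
Most parsimonious ingroup topology: (K,(((Z,(M,W)),U),Y)).
The clade {M, U, W, Y, Z} is supported by C5: its derived state '1' occurs in exactly those taxa and in no other taxon (including the outgroup).

C5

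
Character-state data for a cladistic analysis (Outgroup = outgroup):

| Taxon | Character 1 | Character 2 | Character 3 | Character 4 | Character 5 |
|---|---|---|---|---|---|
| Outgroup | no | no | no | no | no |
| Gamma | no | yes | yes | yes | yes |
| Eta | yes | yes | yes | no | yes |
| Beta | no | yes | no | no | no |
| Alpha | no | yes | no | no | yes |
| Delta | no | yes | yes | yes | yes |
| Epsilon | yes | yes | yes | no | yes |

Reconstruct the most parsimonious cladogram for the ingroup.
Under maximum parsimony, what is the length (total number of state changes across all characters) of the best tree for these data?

5

The outgroup has state 'no' for every character, so 'yes' is the derived state throughout.
Character 1 (derived state 'yes') is shared by Epsilon and Eta — a synapomorphy uniting that clade.
Character 2 (derived state 'yes') is shared by all ingroup taxa — unites the whole ingroup.
Character 3 (derived state 'yes') is shared by Delta, Epsilon, Eta, and Gamma — a synapomorphy uniting that clade.
Character 4: derived state 'yes' in Delta and Gamma only — synapomorphy for {Delta, Gamma}.
Character 5: derived state 'yes' in Alpha, Delta, Epsilon, Eta, and Gamma only — synapomorphy for {Alpha, Delta, Epsilon, Eta, Gamma}.
Most parsimonious ingroup topology: ((((Gamma,Delta),(Eta,Epsilon)),Alpha),Beta).
Changes per character on this tree: Character 1: 1; Character 2: 1; Character 3: 1; Character 4: 1; Character 5: 1.
Total = 5.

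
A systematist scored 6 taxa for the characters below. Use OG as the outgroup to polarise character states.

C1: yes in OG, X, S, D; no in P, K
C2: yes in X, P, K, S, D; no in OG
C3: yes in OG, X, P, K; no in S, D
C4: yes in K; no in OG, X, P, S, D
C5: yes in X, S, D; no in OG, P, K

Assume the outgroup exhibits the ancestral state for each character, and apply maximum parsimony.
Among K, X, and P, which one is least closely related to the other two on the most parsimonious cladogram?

X

Character polarity is set by the outgroup: the derived state is whichever differs from the outgroup's state, so for C1, C3 the derived state is 'no', and for the remaining characters it is 'yes'.
Only K and P show the derived state 'no' for C1, supporting them as a clade.
All ingroup taxa share the derived state 'yes' for C2; it defines the ingroup but does not resolve relationships within it.
Only D and S show the derived state 'no' for C3, supporting them as a clade.
C4 (derived state 'yes') is unique to K (autapomorphy; uninformative for grouping).
C5 (derived state 'yes') is shared by D, S, and X — a synapomorphy uniting that clade.
Most parsimonious ingroup topology: ((X,(S,D)),(P,K)).
P and K share a more recent common ancestor with each other than either does with X, so X is the least closely related of the three.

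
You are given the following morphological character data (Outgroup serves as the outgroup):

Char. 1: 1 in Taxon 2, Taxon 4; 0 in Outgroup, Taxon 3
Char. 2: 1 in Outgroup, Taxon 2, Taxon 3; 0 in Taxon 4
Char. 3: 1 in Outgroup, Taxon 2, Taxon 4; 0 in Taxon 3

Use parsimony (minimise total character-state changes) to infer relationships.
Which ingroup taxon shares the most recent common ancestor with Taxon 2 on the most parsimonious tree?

Taxon 4

Character polarity is set by the outgroup: the derived state is whichever differs from the outgroup's state, so for Char. 2, Char. 3 the derived state is '0', and for the remaining characters it is '1'.
Only Taxon 2 and Taxon 4 show the derived state '1' for Char. 1, supporting them as a clade.
Char. 2 (derived state '0') is unique to Taxon 4 (autapomorphy; uninformative for grouping).
Char. 3 (derived state '0') is unique to Taxon 3 (autapomorphy; uninformative for grouping).
Most parsimonious ingroup topology: ((Taxon 2,Taxon 4),Taxon 3).
Taxon 2 and Taxon 4 form a cherry on this tree, so they are sister taxa.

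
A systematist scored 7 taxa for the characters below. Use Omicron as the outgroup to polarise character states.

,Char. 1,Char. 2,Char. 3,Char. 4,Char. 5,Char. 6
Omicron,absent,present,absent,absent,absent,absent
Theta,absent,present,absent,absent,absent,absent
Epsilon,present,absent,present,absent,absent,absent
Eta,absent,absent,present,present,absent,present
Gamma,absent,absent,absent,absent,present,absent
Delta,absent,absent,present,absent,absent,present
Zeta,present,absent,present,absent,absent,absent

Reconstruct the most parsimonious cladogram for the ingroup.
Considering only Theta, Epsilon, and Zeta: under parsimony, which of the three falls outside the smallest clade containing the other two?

Character polarity is set by the outgroup: the derived state is whichever differs from the outgroup's state, so for Char. 2 the derived state is 'absent', and for the remaining characters it is 'present'.
Char. 1: derived state 'present' in Epsilon and Zeta only — synapomorphy for {Epsilon, Zeta}.
Char. 2 (derived state 'absent') is shared by Delta, Epsilon, Eta, Gamma, and Zeta — a synapomorphy uniting that clade.
Char. 3 (derived state 'present') is shared by Delta, Epsilon, Eta, and Zeta — a synapomorphy uniting that clade.
Char. 4 (derived state 'present') is unique to Eta (autapomorphy; uninformative for grouping).
Char. 5 (derived state 'present') is unique to Gamma (autapomorphy; uninformative for grouping).
Only Delta and Eta show the derived state 'present' for Char. 6, supporting them as a clade.
Most parsimonious ingroup topology: (Theta,(((Epsilon,Zeta),(Eta,Delta)),Gamma)).
Epsilon and Zeta share a more recent common ancestor with each other than either does with Theta, so Theta is the least closely related of the three.

Theta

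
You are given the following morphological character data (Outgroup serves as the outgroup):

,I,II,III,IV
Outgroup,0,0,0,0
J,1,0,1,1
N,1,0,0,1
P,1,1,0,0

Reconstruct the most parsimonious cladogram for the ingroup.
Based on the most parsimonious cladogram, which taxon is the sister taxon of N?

The outgroup has state '0' for every character, so '1' is the derived state throughout.
All ingroup taxa share the derived state '1' for I; it defines the ingroup but does not resolve relationships within it.
II (derived state '1') is unique to P (autapomorphy; uninformative for grouping).
III: derived state '1' in J only — an autapomorphy, so it tells us nothing about relationships among taxa.
Only J and N show the derived state '1' for IV, supporting them as a clade.
Most parsimonious ingroup topology: ((J,N),P).
N and J form a cherry on this tree, so they are sister taxa.

J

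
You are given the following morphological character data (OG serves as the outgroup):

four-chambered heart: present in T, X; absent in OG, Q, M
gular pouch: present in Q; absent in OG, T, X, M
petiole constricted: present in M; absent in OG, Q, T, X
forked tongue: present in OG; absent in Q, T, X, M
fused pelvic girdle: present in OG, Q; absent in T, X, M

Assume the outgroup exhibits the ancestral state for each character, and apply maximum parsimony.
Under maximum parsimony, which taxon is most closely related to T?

Character polarity is set by the outgroup: the derived state is whichever differs from the outgroup's state, so for forked tongue, fused pelvic girdle the derived state is 'absent', and for the remaining characters it is 'present'.
four-chambered heart: derived state 'present' in T and X only — synapomorphy for {T, X}.
gular pouch: derived state 'present' in Q only — an autapomorphy, so it tells us nothing about relationships among taxa.
petiole constricted (derived state 'present') is unique to M (autapomorphy; uninformative for grouping).
All ingroup taxa share the derived state 'absent' for forked tongue; it defines the ingroup but does not resolve relationships within it.
fused pelvic girdle: derived state 'absent' in M, T, and X only — synapomorphy for {M, T, X}.
Most parsimonious ingroup topology: (Q,((T,X),M)).
T and X form a cherry on this tree, so they are sister taxa.

X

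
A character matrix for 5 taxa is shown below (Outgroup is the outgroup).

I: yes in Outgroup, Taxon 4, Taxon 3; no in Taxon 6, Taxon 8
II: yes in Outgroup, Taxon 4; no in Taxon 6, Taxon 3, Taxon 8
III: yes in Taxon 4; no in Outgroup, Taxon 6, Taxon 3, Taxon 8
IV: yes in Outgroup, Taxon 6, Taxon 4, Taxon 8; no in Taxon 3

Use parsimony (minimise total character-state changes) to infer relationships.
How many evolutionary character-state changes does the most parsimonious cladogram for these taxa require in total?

4

Character polarity is set by the outgroup: the derived state is whichever differs from the outgroup's state, so for I, II, IV the derived state is 'no', and for the remaining characters it is 'yes'.
Only Taxon 6 and Taxon 8 show the derived state 'no' for I, supporting them as a clade.
II: derived state 'no' in Taxon 3, Taxon 6, and Taxon 8 only — synapomorphy for {Taxon 3, Taxon 6, Taxon 8}.
III: derived state 'yes' in Taxon 4 only — an autapomorphy, so it tells us nothing about relationships among taxa.
IV: derived state 'no' in Taxon 3 only — an autapomorphy, so it tells us nothing about relationships among taxa.
Most parsimonious ingroup topology: (((Taxon 6,Taxon 8),Taxon 3),Taxon 4).
Changes per character on this tree: I: 1; II: 1; III: 1; IV: 1.
Total = 4.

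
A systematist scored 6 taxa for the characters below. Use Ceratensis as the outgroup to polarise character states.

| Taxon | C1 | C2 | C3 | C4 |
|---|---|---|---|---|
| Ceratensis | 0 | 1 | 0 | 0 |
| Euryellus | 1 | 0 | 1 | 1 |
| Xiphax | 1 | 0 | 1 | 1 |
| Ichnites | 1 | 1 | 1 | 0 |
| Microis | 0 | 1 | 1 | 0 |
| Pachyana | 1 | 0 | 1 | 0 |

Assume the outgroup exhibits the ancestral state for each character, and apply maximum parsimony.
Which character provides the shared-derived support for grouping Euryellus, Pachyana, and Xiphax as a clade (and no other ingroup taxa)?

Character polarity is set by the outgroup: the derived state is whichever differs from the outgroup's state, so for C2 the derived state is '0', and for the remaining characters it is '1'.
Only Euryellus, Ichnites, Pachyana, and Xiphax show the derived state '1' for C1, supporting them as a clade.
C2: derived state '0' in Euryellus, Pachyana, and Xiphax only — synapomorphy for {Euryellus, Pachyana, Xiphax}.
All ingroup taxa share the derived state '1' for C3; it defines the ingroup but does not resolve relationships within it.
C4: derived state '1' in Euryellus and Xiphax only — synapomorphy for {Euryellus, Xiphax}.
Most parsimonious ingroup topology: ((((Euryellus,Xiphax),Pachyana),Ichnites),Microis).
The clade {Euryellus, Pachyana, Xiphax} is supported by C2: its derived state '0' occurs in exactly those taxa and in no other taxon (including the outgroup).

C2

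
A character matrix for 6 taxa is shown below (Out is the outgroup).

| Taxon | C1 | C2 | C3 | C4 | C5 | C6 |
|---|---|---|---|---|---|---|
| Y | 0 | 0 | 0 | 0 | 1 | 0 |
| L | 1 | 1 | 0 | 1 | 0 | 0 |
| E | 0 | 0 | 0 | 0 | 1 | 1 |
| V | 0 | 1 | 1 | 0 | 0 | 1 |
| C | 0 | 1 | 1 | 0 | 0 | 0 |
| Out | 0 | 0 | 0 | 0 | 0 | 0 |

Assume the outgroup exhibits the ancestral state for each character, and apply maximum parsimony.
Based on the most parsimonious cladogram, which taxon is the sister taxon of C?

V

The outgroup has state '0' for every character, so '1' is the derived state throughout.
C1 (derived state '1') is unique to L (autapomorphy; uninformative for grouping).
C2: derived state '1' in C, L, and V only — synapomorphy for {C, L, V}.
C3 (derived state '1') is shared by C and V — a synapomorphy uniting that clade.
C4: derived state '1' in L only — an autapomorphy, so it tells us nothing about relationships among taxa.
Only E and Y show the derived state '1' for C5, supporting them as a clade.
C6 (state '1') occurs in E and V but conflicts with the nesting implied by the other characters — most parsimoniously interpreted as homoplasy.
Most parsimonious ingroup topology: (((C,V),L),(Y,E)).
C and V form a cherry on this tree, so they are sister taxa.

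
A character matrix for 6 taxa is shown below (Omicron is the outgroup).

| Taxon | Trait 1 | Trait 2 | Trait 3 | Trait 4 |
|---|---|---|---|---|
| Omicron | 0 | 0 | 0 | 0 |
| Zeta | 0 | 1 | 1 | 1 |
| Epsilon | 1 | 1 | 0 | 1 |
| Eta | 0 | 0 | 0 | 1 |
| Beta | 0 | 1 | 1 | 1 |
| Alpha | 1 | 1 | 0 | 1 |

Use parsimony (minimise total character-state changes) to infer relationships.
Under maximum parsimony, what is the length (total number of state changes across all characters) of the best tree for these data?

The outgroup has state '0' for every character, so '1' is the derived state throughout.
Trait 1 (derived state '1') is shared by Alpha and Epsilon — a synapomorphy uniting that clade.
Only Alpha, Beta, Epsilon, and Zeta show the derived state '1' for Trait 2, supporting them as a clade.
Trait 3 (derived state '1') is shared by Beta and Zeta — a synapomorphy uniting that clade.
Trait 4 (derived state '1') is shared by all ingroup taxa — unites the whole ingroup.
Most parsimonious ingroup topology: (((Zeta,Beta),(Epsilon,Alpha)),Eta).
Changes per character on this tree: Trait 1: 1; Trait 2: 1; Trait 3: 1; Trait 4: 1.
Total = 4.

4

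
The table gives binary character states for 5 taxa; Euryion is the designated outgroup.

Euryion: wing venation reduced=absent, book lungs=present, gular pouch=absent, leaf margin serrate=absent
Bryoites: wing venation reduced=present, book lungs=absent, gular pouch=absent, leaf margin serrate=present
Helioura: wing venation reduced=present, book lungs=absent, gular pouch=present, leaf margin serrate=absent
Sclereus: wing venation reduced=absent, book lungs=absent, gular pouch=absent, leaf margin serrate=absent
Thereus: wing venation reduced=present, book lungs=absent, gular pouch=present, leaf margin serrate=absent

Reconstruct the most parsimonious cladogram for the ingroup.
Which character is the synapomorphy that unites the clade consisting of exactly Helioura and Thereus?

gular pouch

Character polarity is set by the outgroup: the derived state is whichever differs from the outgroup's state, so for book lungs the derived state is 'absent', and for the remaining characters it is 'present'.
wing venation reduced: derived state 'present' in Bryoites, Helioura, and Thereus only — synapomorphy for {Bryoites, Helioura, Thereus}.
All ingroup taxa share the derived state 'absent' for book lungs; it defines the ingroup but does not resolve relationships within it.
gular pouch (derived state 'present') is shared by Helioura and Thereus — a synapomorphy uniting that clade.
leaf margin serrate: derived state 'present' in Bryoites only — an autapomorphy, so it tells us nothing about relationships among taxa.
Most parsimonious ingroup topology: ((Bryoites,(Helioura,Thereus)),Sclereus).
The clade {Helioura, Thereus} is supported by gular pouch: its derived state 'present' occurs in exactly those taxa and in no other taxon (including the outgroup).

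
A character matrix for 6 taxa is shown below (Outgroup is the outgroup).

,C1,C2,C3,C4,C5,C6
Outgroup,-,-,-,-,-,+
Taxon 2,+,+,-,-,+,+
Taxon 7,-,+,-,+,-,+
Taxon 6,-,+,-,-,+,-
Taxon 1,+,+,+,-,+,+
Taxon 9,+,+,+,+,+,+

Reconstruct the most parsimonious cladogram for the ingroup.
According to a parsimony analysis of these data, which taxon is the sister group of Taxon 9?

Character polarity is set by the outgroup: the derived state is whichever differs from the outgroup's state, so for C6 the derived state is '-', and for the remaining characters it is '+'.
Only Taxon 1, Taxon 2, and Taxon 9 show the derived state '+' for C1, supporting them as a clade.
C2 (derived state '+') is shared by all ingroup taxa — unites the whole ingroup.
C3: derived state '+' in Taxon 1 and Taxon 9 only — synapomorphy for {Taxon 1, Taxon 9}.
C4 (state '+') occurs in Taxon 7 and Taxon 9 but conflicts with the nesting implied by the other characters — most parsimoniously interpreted as homoplasy.
C5 (derived state '+') is shared by Taxon 1, Taxon 2, Taxon 6, and Taxon 9 — a synapomorphy uniting that clade.
C6 (derived state '-') is unique to Taxon 6 (autapomorphy; uninformative for grouping).
Most parsimonious ingroup topology: (((Taxon 2,(Taxon 1,Taxon 9)),Taxon 6),Taxon 7).
Taxon 9 and Taxon 1 form a cherry on this tree, so they are sister taxa.

Taxon 1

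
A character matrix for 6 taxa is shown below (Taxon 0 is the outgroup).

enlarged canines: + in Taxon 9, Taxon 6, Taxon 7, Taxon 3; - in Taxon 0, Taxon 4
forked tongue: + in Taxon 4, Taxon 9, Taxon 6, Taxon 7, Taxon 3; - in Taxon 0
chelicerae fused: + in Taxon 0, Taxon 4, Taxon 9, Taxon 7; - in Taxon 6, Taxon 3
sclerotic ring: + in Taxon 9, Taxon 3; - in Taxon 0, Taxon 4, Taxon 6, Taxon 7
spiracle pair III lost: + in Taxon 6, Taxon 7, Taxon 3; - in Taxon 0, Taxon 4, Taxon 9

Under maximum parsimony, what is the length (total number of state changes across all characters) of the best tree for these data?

Character polarity is set by the outgroup: the derived state is whichever differs from the outgroup's state, so for chelicerae fused the derived state is '-', and for the remaining characters it is '+'.
enlarged canines (derived state '+') is shared by Taxon 3, Taxon 6, Taxon 7, and Taxon 9 — a synapomorphy uniting that clade.
All ingroup taxa share the derived state '+' for forked tongue; it defines the ingroup but does not resolve relationships within it.
chelicerae fused (derived state '-') is shared by Taxon 3 and Taxon 6 — a synapomorphy uniting that clade.
sclerotic ring groups Taxon 3 and Taxon 9, which is incompatible with the clades supported by the remaining characters; treating it as convergent (homoplasy) costs fewer steps than any alternative tree.
spiracle pair III lost (derived state '+') is shared by Taxon 3, Taxon 6, and Taxon 7 — a synapomorphy uniting that clade.
Most parsimonious ingroup topology: (((Taxon 7,(Taxon 6,Taxon 3)),Taxon 9),Taxon 4).
Changes per character on this tree: enlarged canines: 1; forked tongue: 1; chelicerae fused: 1; sclerotic ring: 2; spiracle pair III lost: 1.
Total = 6.

6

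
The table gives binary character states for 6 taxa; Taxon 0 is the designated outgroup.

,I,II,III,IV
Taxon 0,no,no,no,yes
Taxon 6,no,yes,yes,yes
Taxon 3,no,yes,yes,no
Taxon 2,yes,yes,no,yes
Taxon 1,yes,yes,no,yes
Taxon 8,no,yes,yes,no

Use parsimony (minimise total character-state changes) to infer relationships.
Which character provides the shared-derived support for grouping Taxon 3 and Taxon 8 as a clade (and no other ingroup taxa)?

Character polarity is set by the outgroup: the derived state is whichever differs from the outgroup's state, so for IV the derived state is 'no', and for the remaining characters it is 'yes'.
Only Taxon 1 and Taxon 2 show the derived state 'yes' for I, supporting them as a clade.
II (derived state 'yes') is shared by all ingroup taxa — unites the whole ingroup.
Only Taxon 3, Taxon 6, and Taxon 8 show the derived state 'yes' for III, supporting them as a clade.
IV: derived state 'no' in Taxon 3 and Taxon 8 only — synapomorphy for {Taxon 3, Taxon 8}.
Most parsimonious ingroup topology: ((Taxon 6,(Taxon 3,Taxon 8)),(Taxon 2,Taxon 1)).
The clade {Taxon 3, Taxon 8} is supported by IV: its derived state 'no' occurs in exactly those taxa and in no other taxon (including the outgroup).

IV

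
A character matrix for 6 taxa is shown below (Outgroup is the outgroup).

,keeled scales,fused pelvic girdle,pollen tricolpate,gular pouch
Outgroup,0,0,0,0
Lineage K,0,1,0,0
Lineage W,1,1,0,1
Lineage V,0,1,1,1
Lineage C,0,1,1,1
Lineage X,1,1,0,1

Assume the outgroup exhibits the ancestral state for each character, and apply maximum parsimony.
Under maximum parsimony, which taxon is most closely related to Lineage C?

The outgroup has state '0' for every character, so '1' is the derived state throughout.
Only Lineage W and Lineage X show the derived state '1' for keeled scales, supporting them as a clade.
fused pelvic girdle (derived state '1') is shared by all ingroup taxa — unites the whole ingroup.
Only Lineage C and Lineage V show the derived state '1' for pollen tricolpate, supporting them as a clade.
Only Lineage C, Lineage V, Lineage W, and Lineage X show the derived state '1' for gular pouch, supporting them as a clade.
Most parsimonious ingroup topology: (Lineage K,((Lineage W,Lineage X),(Lineage V,Lineage C))).
Lineage C and Lineage V form a cherry on this tree, so they are sister taxa.

Lineage V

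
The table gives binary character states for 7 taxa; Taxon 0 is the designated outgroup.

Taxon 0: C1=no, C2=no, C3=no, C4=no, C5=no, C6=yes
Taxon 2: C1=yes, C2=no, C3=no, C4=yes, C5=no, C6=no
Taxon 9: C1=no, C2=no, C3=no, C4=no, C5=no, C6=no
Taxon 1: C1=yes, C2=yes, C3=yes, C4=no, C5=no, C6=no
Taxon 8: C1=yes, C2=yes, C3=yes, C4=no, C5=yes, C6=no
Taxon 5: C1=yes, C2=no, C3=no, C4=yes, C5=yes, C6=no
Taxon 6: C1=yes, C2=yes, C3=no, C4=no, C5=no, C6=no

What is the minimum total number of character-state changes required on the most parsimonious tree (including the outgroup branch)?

Character polarity is set by the outgroup: the derived state is whichever differs from the outgroup's state, so for C6 the derived state is 'no', and for the remaining characters it is 'yes'.
C1 (derived state 'yes') is shared by Taxon 1, Taxon 2, Taxon 5, Taxon 6, and Taxon 8 — a synapomorphy uniting that clade.
C2: derived state 'yes' in Taxon 1, Taxon 6, and Taxon 8 only — synapomorphy for {Taxon 1, Taxon 6, Taxon 8}.
C3: derived state 'yes' in Taxon 1 and Taxon 8 only — synapomorphy for {Taxon 1, Taxon 8}.
C4: derived state 'yes' in Taxon 2 and Taxon 5 only — synapomorphy for {Taxon 2, Taxon 5}.
C5 groups Taxon 5 and Taxon 8, which is incompatible with the clades supported by the remaining characters; treating it as convergent (homoplasy) costs fewer steps than any alternative tree.
All ingroup taxa share the derived state 'no' for C6; it defines the ingroup but does not resolve relationships within it.
Most parsimonious ingroup topology: (((Taxon 2,Taxon 5),((Taxon 1,Taxon 8),Taxon 6)),Taxon 9).
Changes per character on this tree: C1: 1; C2: 1; C3: 1; C4: 1; C5: 2; C6: 1.
Total = 7.

7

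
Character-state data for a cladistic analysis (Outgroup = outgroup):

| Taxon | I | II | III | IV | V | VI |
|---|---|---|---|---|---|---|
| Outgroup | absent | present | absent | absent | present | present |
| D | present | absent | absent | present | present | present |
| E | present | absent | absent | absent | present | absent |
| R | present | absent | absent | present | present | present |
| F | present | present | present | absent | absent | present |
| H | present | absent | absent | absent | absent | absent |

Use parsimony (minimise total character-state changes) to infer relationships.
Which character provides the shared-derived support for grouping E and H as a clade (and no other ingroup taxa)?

VI

Character polarity is set by the outgroup: the derived state is whichever differs from the outgroup's state, so for II, V, VI the derived state is 'absent', and for the remaining characters it is 'present'.
I (derived state 'present') is shared by all ingroup taxa — unites the whole ingroup.
II (derived state 'absent') is shared by D, E, H, and R — a synapomorphy uniting that clade.
III: derived state 'present' in F only — an autapomorphy, so it tells us nothing about relationships among taxa.
IV (derived state 'present') is shared by D and R — a synapomorphy uniting that clade.
V groups F and H, which is incompatible with the clades supported by the remaining characters; treating it as convergent (homoplasy) costs fewer steps than any alternative tree.
VI: derived state 'absent' in E and H only — synapomorphy for {E, H}.
Most parsimonious ingroup topology: (((D,R),(E,H)),F).
The clade {E, H} is supported by VI: its derived state 'absent' occurs in exactly those taxa and in no other taxon (including the outgroup).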